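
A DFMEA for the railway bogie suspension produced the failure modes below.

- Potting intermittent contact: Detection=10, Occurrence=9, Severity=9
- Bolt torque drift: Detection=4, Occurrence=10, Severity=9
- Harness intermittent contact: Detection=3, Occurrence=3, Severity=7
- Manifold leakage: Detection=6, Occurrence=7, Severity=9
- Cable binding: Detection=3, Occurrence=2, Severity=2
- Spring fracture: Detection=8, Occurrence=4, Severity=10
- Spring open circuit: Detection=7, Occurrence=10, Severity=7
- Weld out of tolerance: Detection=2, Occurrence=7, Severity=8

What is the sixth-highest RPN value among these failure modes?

RPN = Severity × Occurrence × Detection:
  Potting intermittent contact: 9 × 9 × 10 = 810
  Bolt torque drift: 9 × 10 × 4 = 360
  Harness intermittent contact: 7 × 3 × 3 = 63
  Manifold leakage: 9 × 7 × 6 = 378
  Cable binding: 2 × 2 × 3 = 12
  Spring fracture: 10 × 4 × 8 = 320
  Spring open circuit: 7 × 10 × 7 = 490
  Weld out of tolerance: 8 × 7 × 2 = 112
Sorted descending: 810, 490, 378, 360, 320, 112, 63, 12.
The sixth-highest RPN is 112 (Weld out of tolerance).

112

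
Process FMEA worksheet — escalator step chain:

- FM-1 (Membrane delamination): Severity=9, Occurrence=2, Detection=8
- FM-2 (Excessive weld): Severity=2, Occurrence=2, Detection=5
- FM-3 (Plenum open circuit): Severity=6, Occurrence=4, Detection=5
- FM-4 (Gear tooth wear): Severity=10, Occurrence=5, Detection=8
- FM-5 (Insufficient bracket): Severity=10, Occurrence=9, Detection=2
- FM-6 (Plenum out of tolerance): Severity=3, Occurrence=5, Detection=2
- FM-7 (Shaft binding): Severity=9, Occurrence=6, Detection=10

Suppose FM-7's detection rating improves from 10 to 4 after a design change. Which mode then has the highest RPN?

RPN = Severity × Occurrence × Detection:
  FM-1: 9 × 2 × 8 = 144
  FM-2: 2 × 2 × 5 = 20
  FM-3: 6 × 4 × 5 = 120
  FM-4: 10 × 5 × 8 = 400
  FM-5: 10 × 9 × 2 = 180
  FM-6: 3 × 5 × 2 = 30
  FM-7: 9 × 6 × 10 = 540
After action: FM-7 → 9 × 6 × 4 = 216.
Revised RPNs: FM-4=400, FM-7=216, FM-5=180, FM-1=144, FM-3=120, FM-6=30, FM-2=20.
Highest is now FM-4 (400).

FM-4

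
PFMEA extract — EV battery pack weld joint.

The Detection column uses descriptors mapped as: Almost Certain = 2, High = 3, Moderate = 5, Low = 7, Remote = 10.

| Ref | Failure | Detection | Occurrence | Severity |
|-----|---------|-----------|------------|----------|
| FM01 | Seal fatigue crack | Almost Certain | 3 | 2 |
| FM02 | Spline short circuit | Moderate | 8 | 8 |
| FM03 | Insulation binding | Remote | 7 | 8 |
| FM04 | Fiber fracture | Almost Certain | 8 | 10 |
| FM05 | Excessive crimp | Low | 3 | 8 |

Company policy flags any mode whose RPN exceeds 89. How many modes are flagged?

4

RPN = Severity × Occurrence × Detection:
  FM01: 2 × 3 × 2 = 12
  FM02: 8 × 8 × 5 = 320
  FM03: 8 × 7 × 10 = 560
  FM04: 10 × 8 × 2 = 160
  FM05: 8 × 3 × 7 = 168
Modes with RPN > 89: FM02 (320), FM03 (560), FM04 (160), FM05 (168) → 4.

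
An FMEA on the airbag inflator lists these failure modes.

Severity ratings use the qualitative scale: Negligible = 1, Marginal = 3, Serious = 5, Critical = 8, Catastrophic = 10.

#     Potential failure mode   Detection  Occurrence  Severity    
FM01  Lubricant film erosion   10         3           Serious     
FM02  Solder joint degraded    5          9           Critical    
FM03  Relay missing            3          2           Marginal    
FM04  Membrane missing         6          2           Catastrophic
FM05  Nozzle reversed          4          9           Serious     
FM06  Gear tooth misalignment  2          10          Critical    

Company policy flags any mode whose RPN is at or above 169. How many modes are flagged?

2

RPN = Severity × Occurrence × Detection:
  FM01: 5 × 3 × 10 = 150
  FM02: 8 × 9 × 5 = 360
  FM03: 3 × 2 × 3 = 18
  FM04: 10 × 2 × 6 = 120
  FM05: 5 × 9 × 4 = 180
  FM06: 8 × 10 × 2 = 160
Modes with RPN ≥ 169: FM02 (360), FM05 (180) → 2.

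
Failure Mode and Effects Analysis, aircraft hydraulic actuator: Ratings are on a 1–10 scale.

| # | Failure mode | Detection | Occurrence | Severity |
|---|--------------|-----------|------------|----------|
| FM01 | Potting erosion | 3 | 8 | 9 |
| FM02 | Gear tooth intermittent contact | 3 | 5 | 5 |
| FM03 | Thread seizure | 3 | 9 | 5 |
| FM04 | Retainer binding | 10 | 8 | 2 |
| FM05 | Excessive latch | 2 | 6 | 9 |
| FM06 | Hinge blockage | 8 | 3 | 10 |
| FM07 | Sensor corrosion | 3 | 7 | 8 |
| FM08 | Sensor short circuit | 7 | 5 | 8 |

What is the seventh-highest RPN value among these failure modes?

108

RPN = Severity × Occurrence × Detection:
  FM01: 9 × 8 × 3 = 216
  FM02: 5 × 5 × 3 = 75
  FM03: 5 × 9 × 3 = 135
  FM04: 2 × 8 × 10 = 160
  FM05: 9 × 6 × 2 = 108
  FM06: 10 × 3 × 8 = 240
  FM07: 8 × 7 × 3 = 168
  FM08: 8 × 5 × 7 = 280
Sorted descending: 280, 240, 216, 168, 160, 135, 108, 75.
The seventh-highest RPN is 108 (FM05).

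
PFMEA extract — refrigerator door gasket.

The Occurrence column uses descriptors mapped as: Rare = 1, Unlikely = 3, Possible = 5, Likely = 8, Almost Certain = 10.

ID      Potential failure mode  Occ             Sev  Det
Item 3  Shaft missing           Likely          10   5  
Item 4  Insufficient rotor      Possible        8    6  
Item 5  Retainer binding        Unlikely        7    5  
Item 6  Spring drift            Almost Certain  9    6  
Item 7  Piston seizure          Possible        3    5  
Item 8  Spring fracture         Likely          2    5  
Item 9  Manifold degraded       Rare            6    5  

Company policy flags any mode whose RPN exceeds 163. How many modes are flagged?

RPN = Severity × Occurrence × Detection:
  Item 3: 10 × 8 × 5 = 400
  Item 4: 8 × 5 × 6 = 240
  Item 5: 7 × 3 × 5 = 105
  Item 6: 9 × 10 × 6 = 540
  Item 7: 3 × 5 × 5 = 75
  Item 8: 2 × 8 × 5 = 80
  Item 9: 6 × 1 × 5 = 30
Modes with RPN > 163: Item 3 (400), Item 4 (240), Item 6 (540) → 3.

3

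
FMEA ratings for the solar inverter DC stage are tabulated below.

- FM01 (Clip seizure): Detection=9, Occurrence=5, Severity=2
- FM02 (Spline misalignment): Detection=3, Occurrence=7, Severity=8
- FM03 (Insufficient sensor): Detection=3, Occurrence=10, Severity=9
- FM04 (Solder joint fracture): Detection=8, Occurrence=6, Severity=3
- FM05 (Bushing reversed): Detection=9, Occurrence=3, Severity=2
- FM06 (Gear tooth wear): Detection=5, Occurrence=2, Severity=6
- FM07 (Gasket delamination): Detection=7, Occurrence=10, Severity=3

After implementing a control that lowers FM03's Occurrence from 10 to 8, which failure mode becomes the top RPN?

FM03

RPN = Severity × Occurrence × Detection:
  FM01: 2 × 5 × 9 = 90
  FM02: 8 × 7 × 3 = 168
  FM03: 9 × 10 × 3 = 270
  FM04: 3 × 6 × 8 = 144
  FM05: 2 × 3 × 9 = 54
  FM06: 6 × 2 × 5 = 60
  FM07: 3 × 10 × 7 = 210
After action: FM03 → 9 × 8 × 3 = 216.
Revised RPNs: FM03=216, FM07=210, FM02=168, FM04=144, FM01=90, FM06=60, FM05=54.
Highest is now FM03 (216).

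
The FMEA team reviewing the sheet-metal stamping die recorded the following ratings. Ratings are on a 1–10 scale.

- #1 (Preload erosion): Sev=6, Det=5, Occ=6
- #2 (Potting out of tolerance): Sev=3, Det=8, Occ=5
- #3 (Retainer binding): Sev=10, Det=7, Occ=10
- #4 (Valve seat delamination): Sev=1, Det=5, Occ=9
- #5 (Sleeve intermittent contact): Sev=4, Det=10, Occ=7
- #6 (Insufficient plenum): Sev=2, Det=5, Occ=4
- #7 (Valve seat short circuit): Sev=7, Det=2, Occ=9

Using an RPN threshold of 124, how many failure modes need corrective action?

RPN = Severity × Occurrence × Detection:
  #1: 6 × 6 × 5 = 180
  #2: 3 × 5 × 8 = 120
  #3: 10 × 10 × 7 = 700
  #4: 1 × 9 × 5 = 45
  #5: 4 × 7 × 10 = 280
  #6: 2 × 4 × 5 = 40
  #7: 7 × 9 × 2 = 126
Modes with RPN ≥ 124: #1 (180), #3 (700), #5 (280), #7 (126) → 4.

4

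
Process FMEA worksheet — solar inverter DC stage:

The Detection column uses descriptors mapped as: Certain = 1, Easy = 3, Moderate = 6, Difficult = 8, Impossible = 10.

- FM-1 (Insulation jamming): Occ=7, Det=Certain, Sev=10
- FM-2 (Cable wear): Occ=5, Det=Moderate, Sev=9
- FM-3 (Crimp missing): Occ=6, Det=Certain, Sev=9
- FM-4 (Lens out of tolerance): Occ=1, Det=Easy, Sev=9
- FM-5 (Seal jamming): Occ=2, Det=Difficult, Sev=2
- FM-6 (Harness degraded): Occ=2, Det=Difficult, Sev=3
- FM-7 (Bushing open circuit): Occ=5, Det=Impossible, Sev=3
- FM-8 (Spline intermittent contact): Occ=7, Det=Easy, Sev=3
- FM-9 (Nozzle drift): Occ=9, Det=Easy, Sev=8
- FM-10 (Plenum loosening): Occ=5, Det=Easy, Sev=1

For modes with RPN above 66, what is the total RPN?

RPN = Severity × Occurrence × Detection:
  FM-1: 10 × 7 × 1 = 70
  FM-2: 9 × 5 × 6 = 270
  FM-3: 9 × 6 × 1 = 54
  FM-4: 9 × 1 × 3 = 27
  FM-5: 2 × 2 × 8 = 32
  FM-6: 3 × 2 × 8 = 48
  FM-7: 3 × 5 × 10 = 150
  FM-8: 3 × 7 × 3 = 63
  FM-9: 8 × 9 × 3 = 216
  FM-10: 1 × 5 × 3 = 15
RPN > 66: FM-1 (70), FM-2 (270), FM-7 (150), FM-9 (216).
Sum: 70 + 270 + 150 + 216 = 706.

706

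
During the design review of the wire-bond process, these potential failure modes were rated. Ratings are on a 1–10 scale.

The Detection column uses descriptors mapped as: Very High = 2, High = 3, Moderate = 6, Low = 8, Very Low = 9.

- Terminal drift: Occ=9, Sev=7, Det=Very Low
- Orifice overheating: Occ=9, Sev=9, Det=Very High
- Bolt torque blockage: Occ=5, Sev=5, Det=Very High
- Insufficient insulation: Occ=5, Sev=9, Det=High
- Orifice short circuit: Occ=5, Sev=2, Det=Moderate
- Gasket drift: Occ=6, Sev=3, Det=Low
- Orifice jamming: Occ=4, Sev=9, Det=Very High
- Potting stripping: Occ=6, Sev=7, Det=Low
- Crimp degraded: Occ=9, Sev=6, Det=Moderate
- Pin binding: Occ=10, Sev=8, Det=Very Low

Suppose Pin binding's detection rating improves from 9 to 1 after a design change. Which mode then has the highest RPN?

Terminal drift

RPN = Severity × Occurrence × Detection:
  Terminal drift: 7 × 9 × 9 = 567
  Orifice overheating: 9 × 9 × 2 = 162
  Bolt torque blockage: 5 × 5 × 2 = 50
  Insufficient insulation: 9 × 5 × 3 = 135
  Orifice short circuit: 2 × 5 × 6 = 60
  Gasket drift: 3 × 6 × 8 = 144
  Orifice jamming: 9 × 4 × 2 = 72
  Potting stripping: 7 × 6 × 8 = 336
  Crimp degraded: 6 × 9 × 6 = 324
  Pin binding: 8 × 10 × 9 = 720
After action: Pin binding → 8 × 10 × 1 = 80.
Revised RPNs: Terminal drift=567, Potting stripping=336, Crimp degraded=324, Orifice overheating=162, Gasket drift=144, Insufficient insulation=135, Pin binding=80, Orifice jamming=72, Orifice short circuit=60, Bolt torque blockage=50.
Highest is now Terminal drift (567).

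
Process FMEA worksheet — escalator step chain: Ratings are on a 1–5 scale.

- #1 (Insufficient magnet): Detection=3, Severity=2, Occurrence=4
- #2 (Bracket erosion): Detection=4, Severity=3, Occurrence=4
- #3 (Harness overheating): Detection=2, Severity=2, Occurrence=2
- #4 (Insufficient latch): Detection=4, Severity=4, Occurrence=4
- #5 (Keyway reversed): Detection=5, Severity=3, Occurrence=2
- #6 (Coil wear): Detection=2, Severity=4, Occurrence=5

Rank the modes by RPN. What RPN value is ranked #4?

RPN = Severity × Occurrence × Detection:
  #1: 2 × 4 × 3 = 24
  #2: 3 × 4 × 4 = 48
  #3: 2 × 2 × 2 = 8
  #4: 4 × 4 × 4 = 64
  #5: 3 × 2 × 5 = 30
  #6: 4 × 5 × 2 = 40
Sorted descending: 64, 48, 40, 30, 24, 8.
The fourth-highest RPN is 30 (#5).

30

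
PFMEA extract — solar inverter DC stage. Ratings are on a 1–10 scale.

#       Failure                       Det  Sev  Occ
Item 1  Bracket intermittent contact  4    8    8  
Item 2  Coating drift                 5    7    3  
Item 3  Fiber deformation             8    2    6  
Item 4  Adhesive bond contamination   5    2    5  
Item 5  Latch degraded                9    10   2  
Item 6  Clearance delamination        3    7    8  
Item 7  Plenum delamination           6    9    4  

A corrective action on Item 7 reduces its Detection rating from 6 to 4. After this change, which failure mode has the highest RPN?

Item 1

RPN = Severity × Occurrence × Detection:
  Item 1: 8 × 8 × 4 = 256
  Item 2: 7 × 3 × 5 = 105
  Item 3: 2 × 6 × 8 = 96
  Item 4: 2 × 5 × 5 = 50
  Item 5: 10 × 2 × 9 = 180
  Item 6: 7 × 8 × 3 = 168
  Item 7: 9 × 4 × 6 = 216
After action: Item 7 → 9 × 4 × 4 = 144.
Revised RPNs: Item 1=256, Item 5=180, Item 6=168, Item 7=144, Item 2=105, Item 3=96, Item 4=50.
Highest is now Item 1 (256).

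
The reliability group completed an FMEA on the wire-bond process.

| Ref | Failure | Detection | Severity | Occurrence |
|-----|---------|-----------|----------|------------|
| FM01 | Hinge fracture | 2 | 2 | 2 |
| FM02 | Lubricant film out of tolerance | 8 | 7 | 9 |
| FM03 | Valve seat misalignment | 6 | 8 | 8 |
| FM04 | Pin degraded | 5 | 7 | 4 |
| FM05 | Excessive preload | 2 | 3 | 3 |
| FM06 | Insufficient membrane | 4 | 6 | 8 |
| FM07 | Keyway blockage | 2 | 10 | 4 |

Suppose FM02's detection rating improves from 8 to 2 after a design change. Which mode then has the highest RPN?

FM03

RPN = Severity × Occurrence × Detection:
  FM01: 2 × 2 × 2 = 8
  FM02: 7 × 9 × 8 = 504
  FM03: 8 × 8 × 6 = 384
  FM04: 7 × 4 × 5 = 140
  FM05: 3 × 3 × 2 = 18
  FM06: 6 × 8 × 4 = 192
  FM07: 10 × 4 × 2 = 80
After action: FM02 → 7 × 9 × 2 = 126.
Revised RPNs: FM03=384, FM06=192, FM04=140, FM02=126, FM07=80, FM05=18, FM01=8.
Highest is now FM03 (384).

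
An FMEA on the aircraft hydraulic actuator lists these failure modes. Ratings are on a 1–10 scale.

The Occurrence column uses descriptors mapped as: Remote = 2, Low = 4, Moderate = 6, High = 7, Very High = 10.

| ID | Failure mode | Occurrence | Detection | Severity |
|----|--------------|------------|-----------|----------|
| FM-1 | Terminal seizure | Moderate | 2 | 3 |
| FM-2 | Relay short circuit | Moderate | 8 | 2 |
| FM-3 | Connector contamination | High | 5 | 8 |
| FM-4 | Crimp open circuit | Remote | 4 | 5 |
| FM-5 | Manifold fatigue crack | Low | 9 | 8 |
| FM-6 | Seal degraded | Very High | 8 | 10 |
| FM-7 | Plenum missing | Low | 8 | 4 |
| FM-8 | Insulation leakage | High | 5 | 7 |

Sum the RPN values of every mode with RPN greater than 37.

RPN = Severity × Occurrence × Detection:
  FM-1: 3 × 6 × 2 = 36
  FM-2: 2 × 6 × 8 = 96
  FM-3: 8 × 7 × 5 = 280
  FM-4: 5 × 2 × 4 = 40
  FM-5: 8 × 4 × 9 = 288
  FM-6: 10 × 10 × 8 = 800
  FM-7: 4 × 4 × 8 = 128
  FM-8: 7 × 7 × 5 = 245
RPN > 37: FM-2 (96), FM-3 (280), FM-4 (40), FM-5 (288), FM-6 (800), FM-7 (128), FM-8 (245).
Sum: 96 + 280 + 40 + 288 + 800 + 128 + 245 = 1877.

1877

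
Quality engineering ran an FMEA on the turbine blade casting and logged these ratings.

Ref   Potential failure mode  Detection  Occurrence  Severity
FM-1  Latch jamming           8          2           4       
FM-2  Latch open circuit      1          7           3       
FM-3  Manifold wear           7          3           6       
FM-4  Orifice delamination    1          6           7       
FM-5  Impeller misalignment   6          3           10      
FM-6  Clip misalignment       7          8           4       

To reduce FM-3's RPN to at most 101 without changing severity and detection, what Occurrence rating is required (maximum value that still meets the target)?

FM-3: S=6, O=3, D=7 → current RPN = 126.
Fixed product = 42. Need 42 × O ≤ 101, so O ≤ 101/42 = 2.40.
Maximum integer Occurrence rating = 2 (gives RPN 84; O=3 would give 126 > 101).

2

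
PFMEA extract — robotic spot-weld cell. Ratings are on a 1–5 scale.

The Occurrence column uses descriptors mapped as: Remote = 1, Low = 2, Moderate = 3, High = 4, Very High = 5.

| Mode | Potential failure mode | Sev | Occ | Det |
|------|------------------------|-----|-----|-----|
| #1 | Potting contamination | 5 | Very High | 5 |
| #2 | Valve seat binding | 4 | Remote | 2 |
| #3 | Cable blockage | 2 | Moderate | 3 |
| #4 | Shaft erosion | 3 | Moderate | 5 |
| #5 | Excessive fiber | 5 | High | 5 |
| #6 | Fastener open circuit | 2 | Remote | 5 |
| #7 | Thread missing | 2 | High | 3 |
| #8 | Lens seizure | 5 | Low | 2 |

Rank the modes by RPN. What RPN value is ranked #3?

45

RPN = Severity × Occurrence × Detection:
  #1: 5 × 5 × 5 = 125
  #2: 4 × 1 × 2 = 8
  #3: 2 × 3 × 3 = 18
  #4: 3 × 3 × 5 = 45
  #5: 5 × 4 × 5 = 100
  #6: 2 × 1 × 5 = 10
  #7: 2 × 4 × 3 = 24
  #8: 5 × 2 × 2 = 20
Sorted descending: 125, 100, 45, 24, 20, 18, 10, 8.
The third-highest RPN is 45 (#4).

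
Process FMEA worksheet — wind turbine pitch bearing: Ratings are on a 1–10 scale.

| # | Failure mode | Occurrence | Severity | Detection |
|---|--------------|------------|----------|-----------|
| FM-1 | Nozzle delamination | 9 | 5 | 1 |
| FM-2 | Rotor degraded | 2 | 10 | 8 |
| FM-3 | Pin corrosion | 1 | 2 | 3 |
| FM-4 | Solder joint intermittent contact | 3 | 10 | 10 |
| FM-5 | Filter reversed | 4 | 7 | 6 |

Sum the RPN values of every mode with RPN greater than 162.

RPN = Severity × Occurrence × Detection:
  FM-1: 5 × 9 × 1 = 45
  FM-2: 10 × 2 × 8 = 160
  FM-3: 2 × 1 × 3 = 6
  FM-4: 10 × 3 × 10 = 300
  FM-5: 7 × 4 × 6 = 168
RPN > 162: FM-4 (300), FM-5 (168).
Sum: 300 + 168 = 468.

468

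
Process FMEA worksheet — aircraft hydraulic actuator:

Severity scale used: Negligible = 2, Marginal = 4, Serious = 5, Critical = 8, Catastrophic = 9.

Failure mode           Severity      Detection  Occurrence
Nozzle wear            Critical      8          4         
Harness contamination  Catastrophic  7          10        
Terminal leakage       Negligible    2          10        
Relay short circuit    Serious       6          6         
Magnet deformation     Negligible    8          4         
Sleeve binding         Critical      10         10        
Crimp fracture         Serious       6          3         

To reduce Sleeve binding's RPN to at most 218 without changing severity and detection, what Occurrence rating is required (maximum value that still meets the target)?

Sleeve binding: S=8, O=10, D=10 → current RPN = 800.
Fixed product = 80. Need 80 × O ≤ 218, so O ≤ 218/80 = 2.73.
Maximum integer Occurrence rating = 2 (gives RPN 160; O=3 would give 240 > 218).

2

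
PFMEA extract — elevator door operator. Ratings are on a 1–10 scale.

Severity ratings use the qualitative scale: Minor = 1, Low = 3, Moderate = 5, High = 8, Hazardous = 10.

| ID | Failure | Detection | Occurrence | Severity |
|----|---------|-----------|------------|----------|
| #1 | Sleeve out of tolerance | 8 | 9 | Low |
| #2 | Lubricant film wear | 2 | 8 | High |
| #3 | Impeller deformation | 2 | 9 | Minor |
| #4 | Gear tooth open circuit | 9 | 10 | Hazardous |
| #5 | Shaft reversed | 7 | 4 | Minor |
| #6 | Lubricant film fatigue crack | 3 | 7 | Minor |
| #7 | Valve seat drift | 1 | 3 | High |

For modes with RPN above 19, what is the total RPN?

RPN = Severity × Occurrence × Detection:
  #1: 3 × 9 × 8 = 216
  #2: 8 × 8 × 2 = 128
  #3: 1 × 9 × 2 = 18
  #4: 10 × 10 × 9 = 900
  #5: 1 × 4 × 7 = 28
  #6: 1 × 7 × 3 = 21
  #7: 8 × 3 × 1 = 24
RPN > 19: #1 (216), #2 (128), #4 (900), #5 (28), #6 (21), #7 (24).
Sum: 216 + 128 + 900 + 28 + 21 + 24 = 1317.

1317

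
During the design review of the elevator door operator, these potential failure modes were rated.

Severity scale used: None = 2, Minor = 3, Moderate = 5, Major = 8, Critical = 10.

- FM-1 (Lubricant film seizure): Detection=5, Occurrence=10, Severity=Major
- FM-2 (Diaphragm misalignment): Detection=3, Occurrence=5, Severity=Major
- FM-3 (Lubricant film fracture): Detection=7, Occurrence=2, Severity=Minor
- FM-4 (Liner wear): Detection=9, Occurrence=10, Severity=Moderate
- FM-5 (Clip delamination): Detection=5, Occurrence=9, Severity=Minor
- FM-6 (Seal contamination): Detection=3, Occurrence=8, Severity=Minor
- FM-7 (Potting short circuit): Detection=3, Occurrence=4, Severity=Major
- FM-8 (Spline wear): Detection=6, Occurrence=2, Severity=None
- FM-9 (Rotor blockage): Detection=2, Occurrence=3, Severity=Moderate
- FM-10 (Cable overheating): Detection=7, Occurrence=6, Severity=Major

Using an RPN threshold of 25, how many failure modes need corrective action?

RPN = Severity × Occurrence × Detection:
  FM-1: 8 × 10 × 5 = 400
  FM-2: 8 × 5 × 3 = 120
  FM-3: 3 × 2 × 7 = 42
  FM-4: 5 × 10 × 9 = 450
  FM-5: 3 × 9 × 5 = 135
  FM-6: 3 × 8 × 3 = 72
  FM-7: 8 × 4 × 3 = 96
  FM-8: 2 × 2 × 6 = 24
  FM-9: 5 × 3 × 2 = 30
  FM-10: 8 × 6 × 7 = 336
Modes with RPN ≥ 25: FM-1 (400), FM-2 (120), FM-3 (42), FM-4 (450), FM-5 (135), FM-6 (72), FM-7 (96), FM-9 (30), FM-10 (336) → 9.

9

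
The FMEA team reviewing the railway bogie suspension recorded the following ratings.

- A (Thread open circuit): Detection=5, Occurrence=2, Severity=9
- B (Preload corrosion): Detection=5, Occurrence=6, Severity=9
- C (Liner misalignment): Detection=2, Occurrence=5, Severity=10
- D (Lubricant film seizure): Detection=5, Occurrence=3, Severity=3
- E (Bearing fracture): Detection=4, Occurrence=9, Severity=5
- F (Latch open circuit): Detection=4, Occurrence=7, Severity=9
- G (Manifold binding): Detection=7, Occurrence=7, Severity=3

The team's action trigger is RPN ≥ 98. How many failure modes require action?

5

RPN = Severity × Occurrence × Detection:
  A: 9 × 2 × 5 = 90
  B: 9 × 6 × 5 = 270
  C: 10 × 5 × 2 = 100
  D: 3 × 3 × 5 = 45
  E: 5 × 9 × 4 = 180
  F: 9 × 7 × 4 = 252
  G: 3 × 7 × 7 = 147
Modes with RPN ≥ 98: B (270), C (100), E (180), F (252), G (147) → 5.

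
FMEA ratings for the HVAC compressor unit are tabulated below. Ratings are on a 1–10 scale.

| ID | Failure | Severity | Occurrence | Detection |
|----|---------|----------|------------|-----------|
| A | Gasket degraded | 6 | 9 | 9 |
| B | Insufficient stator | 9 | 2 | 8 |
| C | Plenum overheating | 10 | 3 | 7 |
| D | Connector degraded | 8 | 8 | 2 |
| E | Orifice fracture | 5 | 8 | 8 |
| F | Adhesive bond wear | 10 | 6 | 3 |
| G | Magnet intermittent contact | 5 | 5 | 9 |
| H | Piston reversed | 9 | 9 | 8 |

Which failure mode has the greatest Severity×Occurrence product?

H

Criticality = Severity × Occurrence:
  A: 6 × 9 = 54
  B: 9 × 2 = 18
  C: 10 × 3 = 30
  D: 8 × 8 = 64
  E: 5 × 8 = 40
  F: 10 × 6 = 60
  G: 5 × 5 = 25
  H: 9 × 9 = 81
Highest criticality is 81 → H.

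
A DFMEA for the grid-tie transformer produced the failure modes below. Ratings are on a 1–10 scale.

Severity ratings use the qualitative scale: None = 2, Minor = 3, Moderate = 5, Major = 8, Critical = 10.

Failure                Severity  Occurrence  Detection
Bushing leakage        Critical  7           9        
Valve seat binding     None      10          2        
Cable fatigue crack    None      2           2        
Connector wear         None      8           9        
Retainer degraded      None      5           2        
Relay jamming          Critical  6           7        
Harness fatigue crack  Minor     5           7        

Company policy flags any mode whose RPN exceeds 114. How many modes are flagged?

RPN = Severity × Occurrence × Detection:
  Bushing leakage: 10 × 7 × 9 = 630
  Valve seat binding: 2 × 10 × 2 = 40
  Cable fatigue crack: 2 × 2 × 2 = 8
  Connector wear: 2 × 8 × 9 = 144
  Retainer degraded: 2 × 5 × 2 = 20
  Relay jamming: 10 × 6 × 7 = 420
  Harness fatigue crack: 3 × 5 × 7 = 105
Modes with RPN > 114: Bushing leakage (630), Connector wear (144), Relay jamming (420) → 3.

3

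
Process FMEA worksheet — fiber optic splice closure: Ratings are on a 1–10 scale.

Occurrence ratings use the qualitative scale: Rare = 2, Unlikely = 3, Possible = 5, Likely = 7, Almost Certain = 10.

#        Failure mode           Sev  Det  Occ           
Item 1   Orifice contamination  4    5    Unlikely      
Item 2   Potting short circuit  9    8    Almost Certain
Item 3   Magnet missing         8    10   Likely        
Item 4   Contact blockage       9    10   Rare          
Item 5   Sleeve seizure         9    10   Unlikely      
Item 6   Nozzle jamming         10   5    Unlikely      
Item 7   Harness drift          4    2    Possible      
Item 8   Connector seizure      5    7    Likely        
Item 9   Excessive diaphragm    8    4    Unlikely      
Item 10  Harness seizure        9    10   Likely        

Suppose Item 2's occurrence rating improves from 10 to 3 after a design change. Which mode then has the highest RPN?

Item 10

RPN = Severity × Occurrence × Detection:
  Item 1: 4 × 3 × 5 = 60
  Item 2: 9 × 10 × 8 = 720
  Item 3: 8 × 7 × 10 = 560
  Item 4: 9 × 2 × 10 = 180
  Item 5: 9 × 3 × 10 = 270
  Item 6: 10 × 3 × 5 = 150
  Item 7: 4 × 5 × 2 = 40
  Item 8: 5 × 7 × 7 = 245
  Item 9: 8 × 3 × 4 = 96
  Item 10: 9 × 7 × 10 = 630
After action: Item 2 → 9 × 3 × 8 = 216.
Revised RPNs: Item 10=630, Item 3=560, Item 5=270, Item 8=245, Item 2=216, Item 4=180, Item 6=150, Item 9=96, Item 1=60, Item 7=40.
Highest is now Item 10 (630).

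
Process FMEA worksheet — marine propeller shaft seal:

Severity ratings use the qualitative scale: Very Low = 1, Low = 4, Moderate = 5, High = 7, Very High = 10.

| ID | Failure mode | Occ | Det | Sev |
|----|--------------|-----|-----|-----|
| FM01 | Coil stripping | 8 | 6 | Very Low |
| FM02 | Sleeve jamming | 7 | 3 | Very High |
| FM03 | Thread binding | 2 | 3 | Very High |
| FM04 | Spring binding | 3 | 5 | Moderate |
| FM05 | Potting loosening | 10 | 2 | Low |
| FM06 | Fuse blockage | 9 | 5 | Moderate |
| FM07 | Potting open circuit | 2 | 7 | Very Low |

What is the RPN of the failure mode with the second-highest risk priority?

RPN = Severity × Occurrence × Detection:
  FM01: 1 × 8 × 6 = 48
  FM02: 10 × 7 × 3 = 210
  FM03: 10 × 2 × 3 = 60
  FM04: 5 × 3 × 5 = 75
  FM05: 4 × 10 × 2 = 80
  FM06: 5 × 9 × 5 = 225
  FM07: 1 × 2 × 7 = 14
Sorted descending: 225, 210, 80, 75, 60, 48, 14.
The second-highest RPN is 210 (FM02).

210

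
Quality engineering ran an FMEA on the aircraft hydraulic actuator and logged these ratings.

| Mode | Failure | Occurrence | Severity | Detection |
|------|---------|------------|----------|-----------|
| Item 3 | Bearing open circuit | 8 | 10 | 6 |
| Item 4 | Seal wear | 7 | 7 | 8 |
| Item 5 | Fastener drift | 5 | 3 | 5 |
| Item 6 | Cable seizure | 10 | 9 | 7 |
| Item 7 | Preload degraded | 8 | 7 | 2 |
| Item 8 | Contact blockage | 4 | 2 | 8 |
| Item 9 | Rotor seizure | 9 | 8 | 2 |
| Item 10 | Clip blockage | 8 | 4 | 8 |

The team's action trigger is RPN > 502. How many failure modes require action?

RPN = Severity × Occurrence × Detection:
  Item 3: 10 × 8 × 6 = 480
  Item 4: 7 × 7 × 8 = 392
  Item 5: 3 × 5 × 5 = 75
  Item 6: 9 × 10 × 7 = 630
  Item 7: 7 × 8 × 2 = 112
  Item 8: 2 × 4 × 8 = 64
  Item 9: 8 × 9 × 2 = 144
  Item 10: 4 × 8 × 8 = 256
Modes with RPN > 502: Item 6 (630) → 1.

1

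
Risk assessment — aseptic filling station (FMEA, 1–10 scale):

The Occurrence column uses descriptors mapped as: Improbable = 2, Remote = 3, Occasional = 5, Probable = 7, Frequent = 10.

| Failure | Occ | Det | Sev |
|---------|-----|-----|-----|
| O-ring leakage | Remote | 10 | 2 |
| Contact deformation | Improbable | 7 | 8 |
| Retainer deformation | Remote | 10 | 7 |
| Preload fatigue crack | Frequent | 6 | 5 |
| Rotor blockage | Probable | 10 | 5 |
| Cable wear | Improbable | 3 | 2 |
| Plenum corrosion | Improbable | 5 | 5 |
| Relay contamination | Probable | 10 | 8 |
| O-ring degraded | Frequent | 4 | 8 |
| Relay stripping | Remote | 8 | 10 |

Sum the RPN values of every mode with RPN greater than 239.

RPN = Severity × Occurrence × Detection:
  O-ring leakage: 2 × 3 × 10 = 60
  Contact deformation: 8 × 2 × 7 = 112
  Retainer deformation: 7 × 3 × 10 = 210
  Preload fatigue crack: 5 × 10 × 6 = 300
  Rotor blockage: 5 × 7 × 10 = 350
  Cable wear: 2 × 2 × 3 = 12
  Plenum corrosion: 5 × 2 × 5 = 50
  Relay contamination: 8 × 7 × 10 = 560
  O-ring degraded: 8 × 10 × 4 = 320
  Relay stripping: 10 × 3 × 8 = 240
RPN > 239: Preload fatigue crack (300), Rotor blockage (350), Relay contamination (560), O-ring degraded (320), Relay stripping (240).
Sum: 300 + 350 + 560 + 320 + 240 = 1770.

1770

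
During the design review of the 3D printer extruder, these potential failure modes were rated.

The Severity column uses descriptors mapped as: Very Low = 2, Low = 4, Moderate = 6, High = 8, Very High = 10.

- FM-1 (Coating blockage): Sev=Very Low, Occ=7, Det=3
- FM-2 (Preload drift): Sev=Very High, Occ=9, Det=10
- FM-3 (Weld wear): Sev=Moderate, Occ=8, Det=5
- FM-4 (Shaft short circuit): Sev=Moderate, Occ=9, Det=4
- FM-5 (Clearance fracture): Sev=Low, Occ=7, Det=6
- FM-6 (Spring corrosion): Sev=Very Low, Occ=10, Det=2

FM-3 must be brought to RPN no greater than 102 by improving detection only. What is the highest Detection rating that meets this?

2

FM-3: S=6, O=8, D=5 → current RPN = 240.
Fixed product = 48. Need 48 × D ≤ 102, so D ≤ 102/48 = 2.12.
Maximum integer Detection rating = 2 (gives RPN 96; D=3 would give 144 > 102).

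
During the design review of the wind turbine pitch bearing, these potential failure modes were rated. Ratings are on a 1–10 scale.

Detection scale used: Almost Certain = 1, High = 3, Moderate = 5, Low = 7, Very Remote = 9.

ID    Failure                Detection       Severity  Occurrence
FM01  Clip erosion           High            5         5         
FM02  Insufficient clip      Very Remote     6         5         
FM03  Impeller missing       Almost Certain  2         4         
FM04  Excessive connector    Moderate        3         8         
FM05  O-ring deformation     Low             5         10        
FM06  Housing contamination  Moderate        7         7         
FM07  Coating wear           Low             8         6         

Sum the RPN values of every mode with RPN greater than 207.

RPN = Severity × Occurrence × Detection:
  FM01: 5 × 5 × 3 = 75
  FM02: 6 × 5 × 9 = 270
  FM03: 2 × 4 × 1 = 8
  FM04: 3 × 8 × 5 = 120
  FM05: 5 × 10 × 7 = 350
  FM06: 7 × 7 × 5 = 245
  FM07: 8 × 6 × 7 = 336
RPN > 207: FM02 (270), FM05 (350), FM06 (245), FM07 (336).
Sum: 270 + 350 + 245 + 336 = 1201.

1201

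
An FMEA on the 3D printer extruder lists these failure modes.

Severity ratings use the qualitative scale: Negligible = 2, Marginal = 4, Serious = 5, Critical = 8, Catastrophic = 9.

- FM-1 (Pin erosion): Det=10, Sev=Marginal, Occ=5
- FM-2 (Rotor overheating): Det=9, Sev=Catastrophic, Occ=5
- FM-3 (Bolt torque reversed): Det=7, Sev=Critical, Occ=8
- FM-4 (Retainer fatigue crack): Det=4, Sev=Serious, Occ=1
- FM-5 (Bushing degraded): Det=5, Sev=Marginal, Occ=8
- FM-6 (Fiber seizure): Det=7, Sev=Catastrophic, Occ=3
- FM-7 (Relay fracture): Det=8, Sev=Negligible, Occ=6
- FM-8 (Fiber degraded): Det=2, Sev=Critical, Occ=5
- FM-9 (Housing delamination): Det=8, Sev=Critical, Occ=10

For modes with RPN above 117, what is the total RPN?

RPN = Severity × Occurrence × Detection:
  FM-1: 4 × 5 × 10 = 200
  FM-2: 9 × 5 × 9 = 405
  FM-3: 8 × 8 × 7 = 448
  FM-4: 5 × 1 × 4 = 20
  FM-5: 4 × 8 × 5 = 160
  FM-6: 9 × 3 × 7 = 189
  FM-7: 2 × 6 × 8 = 96
  FM-8: 8 × 5 × 2 = 80
  FM-9: 8 × 10 × 8 = 640
RPN > 117: FM-1 (200), FM-2 (405), FM-3 (448), FM-5 (160), FM-6 (189), FM-9 (640).
Sum: 200 + 405 + 448 + 160 + 189 + 640 = 2042.

2042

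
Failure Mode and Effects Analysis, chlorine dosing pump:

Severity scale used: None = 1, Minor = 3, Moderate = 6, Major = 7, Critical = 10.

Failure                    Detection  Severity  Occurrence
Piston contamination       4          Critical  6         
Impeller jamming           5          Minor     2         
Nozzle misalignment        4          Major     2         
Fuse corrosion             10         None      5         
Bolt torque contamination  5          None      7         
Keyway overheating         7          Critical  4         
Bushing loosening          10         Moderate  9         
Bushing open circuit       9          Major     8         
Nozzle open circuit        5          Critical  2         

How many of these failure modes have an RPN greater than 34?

8

RPN = Severity × Occurrence × Detection:
  Piston contamination: 10 × 6 × 4 = 240
  Impeller jamming: 3 × 2 × 5 = 30
  Nozzle misalignment: 7 × 2 × 4 = 56
  Fuse corrosion: 1 × 5 × 10 = 50
  Bolt torque contamination: 1 × 7 × 5 = 35
  Keyway overheating: 10 × 4 × 7 = 280
  Bushing loosening: 6 × 9 × 10 = 540
  Bushing open circuit: 7 × 8 × 9 = 504
  Nozzle open circuit: 10 × 2 × 5 = 100
Modes with RPN > 34: Piston contamination (240), Nozzle misalignment (56), Fuse corrosion (50), Bolt torque contamination (35), Keyway overheating (280), Bushing loosening (540), Bushing open circuit (504), Nozzle open circuit (100) → 8.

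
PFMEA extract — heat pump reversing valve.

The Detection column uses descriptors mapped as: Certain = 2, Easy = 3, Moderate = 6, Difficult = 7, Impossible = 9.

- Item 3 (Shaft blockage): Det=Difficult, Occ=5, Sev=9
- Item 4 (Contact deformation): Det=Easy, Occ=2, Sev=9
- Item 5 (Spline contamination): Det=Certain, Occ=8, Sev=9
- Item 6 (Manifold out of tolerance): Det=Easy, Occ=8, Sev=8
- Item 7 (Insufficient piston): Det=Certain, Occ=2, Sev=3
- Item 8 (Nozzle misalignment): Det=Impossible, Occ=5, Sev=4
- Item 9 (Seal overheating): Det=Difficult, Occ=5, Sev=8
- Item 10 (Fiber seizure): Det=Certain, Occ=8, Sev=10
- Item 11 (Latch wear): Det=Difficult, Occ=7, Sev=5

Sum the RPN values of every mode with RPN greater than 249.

595

RPN = Severity × Occurrence × Detection:
  Item 3: 9 × 5 × 7 = 315
  Item 4: 9 × 2 × 3 = 54
  Item 5: 9 × 8 × 2 = 144
  Item 6: 8 × 8 × 3 = 192
  Item 7: 3 × 2 × 2 = 12
  Item 8: 4 × 5 × 9 = 180
  Item 9: 8 × 5 × 7 = 280
  Item 10: 10 × 8 × 2 = 160
  Item 11: 5 × 7 × 7 = 245
RPN > 249: Item 3 (315), Item 9 (280).
Sum: 315 + 280 = 595.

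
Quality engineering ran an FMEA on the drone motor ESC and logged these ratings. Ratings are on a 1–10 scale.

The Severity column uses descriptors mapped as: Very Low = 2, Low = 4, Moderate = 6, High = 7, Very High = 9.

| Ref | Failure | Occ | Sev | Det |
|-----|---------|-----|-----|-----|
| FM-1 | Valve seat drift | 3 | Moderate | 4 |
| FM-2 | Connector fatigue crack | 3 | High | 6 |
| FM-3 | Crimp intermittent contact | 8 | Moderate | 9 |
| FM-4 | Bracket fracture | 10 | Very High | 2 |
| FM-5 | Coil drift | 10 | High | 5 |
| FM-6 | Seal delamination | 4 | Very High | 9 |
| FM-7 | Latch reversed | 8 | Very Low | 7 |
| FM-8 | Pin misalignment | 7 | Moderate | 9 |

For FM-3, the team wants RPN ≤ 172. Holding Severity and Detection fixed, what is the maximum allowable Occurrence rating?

FM-3: S=6, O=8, D=9 → current RPN = 432.
Fixed product = 54. Need 54 × O ≤ 172, so O ≤ 172/54 = 3.19.
Maximum integer Occurrence rating = 3 (gives RPN 162; O=4 would give 216 > 172).

3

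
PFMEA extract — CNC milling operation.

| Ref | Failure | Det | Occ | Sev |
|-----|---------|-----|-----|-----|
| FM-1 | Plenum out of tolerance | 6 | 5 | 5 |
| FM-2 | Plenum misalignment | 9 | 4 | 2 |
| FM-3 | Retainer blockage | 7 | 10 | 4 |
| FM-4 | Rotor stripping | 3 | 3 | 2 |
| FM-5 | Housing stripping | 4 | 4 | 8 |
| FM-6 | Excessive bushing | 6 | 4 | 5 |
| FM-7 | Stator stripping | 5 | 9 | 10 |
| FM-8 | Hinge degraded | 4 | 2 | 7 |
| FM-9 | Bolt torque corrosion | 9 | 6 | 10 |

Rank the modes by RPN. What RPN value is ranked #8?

56

RPN = Severity × Occurrence × Detection:
  FM-1: 5 × 5 × 6 = 150
  FM-2: 2 × 4 × 9 = 72
  FM-3: 4 × 10 × 7 = 280
  FM-4: 2 × 3 × 3 = 18
  FM-5: 8 × 4 × 4 = 128
  FM-6: 5 × 4 × 6 = 120
  FM-7: 10 × 9 × 5 = 450
  FM-8: 7 × 2 × 4 = 56
  FM-9: 10 × 6 × 9 = 540
Sorted descending: 540, 450, 280, 150, 128, 120, 72, 56, 18.
The eighth-highest RPN is 56 (FM-8).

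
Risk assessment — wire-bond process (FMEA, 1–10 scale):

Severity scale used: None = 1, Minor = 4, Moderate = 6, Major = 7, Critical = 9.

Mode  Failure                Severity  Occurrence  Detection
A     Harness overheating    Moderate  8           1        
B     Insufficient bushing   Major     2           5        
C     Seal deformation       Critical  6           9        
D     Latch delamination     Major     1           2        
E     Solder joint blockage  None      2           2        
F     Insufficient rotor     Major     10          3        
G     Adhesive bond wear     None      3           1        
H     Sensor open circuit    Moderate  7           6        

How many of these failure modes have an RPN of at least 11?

6

RPN = Severity × Occurrence × Detection:
  A: 6 × 8 × 1 = 48
  B: 7 × 2 × 5 = 70
  C: 9 × 6 × 9 = 486
  D: 7 × 1 × 2 = 14
  E: 1 × 2 × 2 = 4
  F: 7 × 10 × 3 = 210
  G: 1 × 3 × 1 = 3
  H: 6 × 7 × 6 = 252
Modes with RPN ≥ 11: A (48), B (70), C (486), D (14), F (210), H (252) → 6.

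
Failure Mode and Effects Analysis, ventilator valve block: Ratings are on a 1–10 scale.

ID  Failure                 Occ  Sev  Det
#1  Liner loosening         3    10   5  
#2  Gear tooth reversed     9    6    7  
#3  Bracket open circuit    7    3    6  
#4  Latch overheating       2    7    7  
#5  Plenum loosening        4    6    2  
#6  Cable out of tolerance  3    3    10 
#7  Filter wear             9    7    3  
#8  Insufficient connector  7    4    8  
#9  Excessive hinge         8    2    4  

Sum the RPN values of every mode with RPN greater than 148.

941

RPN = Severity × Occurrence × Detection:
  #1: 10 × 3 × 5 = 150
  #2: 6 × 9 × 7 = 378
  #3: 3 × 7 × 6 = 126
  #4: 7 × 2 × 7 = 98
  #5: 6 × 4 × 2 = 48
  #6: 3 × 3 × 10 = 90
  #7: 7 × 9 × 3 = 189
  #8: 4 × 7 × 8 = 224
  #9: 2 × 8 × 4 = 64
RPN > 148: #1 (150), #2 (378), #7 (189), #8 (224).
Sum: 150 + 378 + 189 + 224 = 941.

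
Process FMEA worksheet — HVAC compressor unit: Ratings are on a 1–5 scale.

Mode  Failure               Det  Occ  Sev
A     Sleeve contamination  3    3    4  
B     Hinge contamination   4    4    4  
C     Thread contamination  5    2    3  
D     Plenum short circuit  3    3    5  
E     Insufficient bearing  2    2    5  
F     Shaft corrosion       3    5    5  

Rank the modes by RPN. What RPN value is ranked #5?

30

RPN = Severity × Occurrence × Detection:
  A: 4 × 3 × 3 = 36
  B: 4 × 4 × 4 = 64
  C: 3 × 2 × 5 = 30
  D: 5 × 3 × 3 = 45
  E: 5 × 2 × 2 = 20
  F: 5 × 5 × 3 = 75
Sorted descending: 75, 64, 45, 36, 30, 20.
The fifth-highest RPN is 30 (C).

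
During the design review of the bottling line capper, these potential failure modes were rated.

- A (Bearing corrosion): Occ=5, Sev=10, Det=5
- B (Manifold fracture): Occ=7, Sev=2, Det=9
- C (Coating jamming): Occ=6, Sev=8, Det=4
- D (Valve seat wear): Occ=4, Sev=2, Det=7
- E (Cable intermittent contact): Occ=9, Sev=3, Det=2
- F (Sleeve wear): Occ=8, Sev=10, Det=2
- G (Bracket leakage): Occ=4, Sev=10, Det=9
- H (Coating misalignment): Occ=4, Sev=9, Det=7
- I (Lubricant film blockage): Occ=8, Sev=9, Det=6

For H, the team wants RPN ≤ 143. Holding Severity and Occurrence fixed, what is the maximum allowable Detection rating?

H: S=9, O=4, D=7 → current RPN = 252.
Fixed product = 36. Need 36 × D ≤ 143, so D ≤ 143/36 = 3.97.
Maximum integer Detection rating = 3 (gives RPN 108; D=4 would give 144 > 143).

3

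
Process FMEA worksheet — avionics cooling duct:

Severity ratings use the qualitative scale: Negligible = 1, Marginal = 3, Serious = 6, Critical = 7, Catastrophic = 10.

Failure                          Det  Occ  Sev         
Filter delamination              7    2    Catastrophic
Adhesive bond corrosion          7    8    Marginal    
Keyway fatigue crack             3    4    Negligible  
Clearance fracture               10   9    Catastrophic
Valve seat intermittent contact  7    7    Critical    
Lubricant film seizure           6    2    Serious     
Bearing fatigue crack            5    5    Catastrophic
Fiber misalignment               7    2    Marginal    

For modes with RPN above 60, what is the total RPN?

1873

RPN = Severity × Occurrence × Detection:
  Filter delamination: 10 × 2 × 7 = 140
  Adhesive bond corrosion: 3 × 8 × 7 = 168
  Keyway fatigue crack: 1 × 4 × 3 = 12
  Clearance fracture: 10 × 9 × 10 = 900
  Valve seat intermittent contact: 7 × 7 × 7 = 343
  Lubricant film seizure: 6 × 2 × 6 = 72
  Bearing fatigue crack: 10 × 5 × 5 = 250
  Fiber misalignment: 3 × 2 × 7 = 42
RPN > 60: Filter delamination (140), Adhesive bond corrosion (168), Clearance fracture (900), Valve seat intermittent contact (343), Lubricant film seizure (72), Bearing fatigue crack (250).
Sum: 140 + 168 + 900 + 343 + 72 + 250 = 1873.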